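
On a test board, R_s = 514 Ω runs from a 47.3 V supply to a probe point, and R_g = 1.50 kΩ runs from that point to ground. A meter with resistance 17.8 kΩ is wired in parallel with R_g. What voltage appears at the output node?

V_out ≈ 34.5 V

The load sits in parallel with R_g: R_g‖R_L = (1500 × 17800) / (1500 + 17800) = 1383 Ω.
V_out = 47.3 × 1383 / (514 + 1383) = 47.3 × 1383/1897 = 34.5 V.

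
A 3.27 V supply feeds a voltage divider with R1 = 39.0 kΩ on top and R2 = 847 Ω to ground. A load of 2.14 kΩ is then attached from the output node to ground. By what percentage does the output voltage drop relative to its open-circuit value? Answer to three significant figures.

27.9 %

Unloaded V = 3.27 × 847/39850 = 0.06951 V.
Loaded: R2‖R_L = 606.8 Ω, giving V = 3.27 × 606.8/39610 = 0.05010 V.
Drop = (0.06951 − 0.05010) / 0.06951 = 27.9 %.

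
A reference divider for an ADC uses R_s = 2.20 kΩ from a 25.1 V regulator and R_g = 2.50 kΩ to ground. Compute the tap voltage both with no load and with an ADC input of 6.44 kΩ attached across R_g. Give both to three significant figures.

Open-circuit: V = 25.1 × 2.50/(2.20 + 2.50) = 13.4 V.
With the load, R_g becomes R_g‖R_L = 1.801 kΩ, so V = 25.1 × 1.801/4.001 = 11.3 V.

Unloaded: 13.4 V; loaded: 11.3 V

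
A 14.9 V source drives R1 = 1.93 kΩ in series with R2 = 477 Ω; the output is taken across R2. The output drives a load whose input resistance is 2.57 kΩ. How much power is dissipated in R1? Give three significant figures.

P ≈ 78.8 mW

Total resistance from the source is R1 + (R2‖R_L) = 2332 Ω, so I = 14.9/2332 Ω = 6.388 mA.
P = I²·R1 = (6.388 mA)² × 1.93 kΩ = 78.8 mW.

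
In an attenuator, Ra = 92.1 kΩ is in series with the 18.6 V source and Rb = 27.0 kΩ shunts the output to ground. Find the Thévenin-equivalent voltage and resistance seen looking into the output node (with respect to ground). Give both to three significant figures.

V_th is the open-circuit tap voltage: 18.6 × 27.0/(92.1 + 27.0) = 4.22 V.
With the supply zeroed, Ra and Rb appear in parallel from the tap: R_th = Ra‖Rb = (92.1 × 27.0)/119.1 = 20.9 kΩ.

V_th = 4.22 V, R_th = 20.9 kΩ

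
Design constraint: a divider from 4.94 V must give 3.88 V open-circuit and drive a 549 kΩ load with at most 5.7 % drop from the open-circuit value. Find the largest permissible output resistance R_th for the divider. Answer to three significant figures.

R_th ≤ 33.2 kΩ

Loading drop = R_th/(R_th + R_L) ≤ 0.0570, so R_th ≤ R_L · ε/(1−ε) = 549 kΩ × 0.0570/0.9430 = 33.2 kΩ.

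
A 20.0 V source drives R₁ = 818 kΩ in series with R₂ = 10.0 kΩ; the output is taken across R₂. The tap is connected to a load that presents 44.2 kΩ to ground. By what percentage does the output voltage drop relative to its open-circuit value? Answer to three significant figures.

18.3 %

The divider's output (Thévenin) resistance is R₁‖R₂ = 9.879 kΩ.
Fractional drop under load = R_th/(R_th + R_L) = 9.879 / (9.879 + 44.2) = 0.1827.
So the output falls by 18.3 %.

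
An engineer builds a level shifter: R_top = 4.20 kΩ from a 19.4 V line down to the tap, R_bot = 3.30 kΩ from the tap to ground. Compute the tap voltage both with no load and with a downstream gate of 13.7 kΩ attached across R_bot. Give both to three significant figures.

Unloaded: 8.54 V; loaded: 7.52 V

Open-circuit: V = 19.4 × 3.30/(4.20 + 3.30) = 8.54 V.
With the load, R_bot becomes R_bot‖R_L = 2.659 kΩ, so V = 19.4 × 2.659/6.859 = 7.52 V.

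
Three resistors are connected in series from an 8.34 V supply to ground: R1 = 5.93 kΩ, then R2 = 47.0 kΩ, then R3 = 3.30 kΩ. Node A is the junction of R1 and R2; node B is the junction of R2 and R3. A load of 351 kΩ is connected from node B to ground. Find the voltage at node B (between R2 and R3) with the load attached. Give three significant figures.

At node B, R3 is in parallel with the load: R3‖R_L = 3.269 kΩ.
Below node A the resistance is R2 + (R3‖R_L) = 50.27 kΩ, so V_A = 8.34 × 50.27/56.20 = 7.460 V.
Then V_B = V_A × (R3‖R_L)/(R2 + R3‖R_L) = 7.460 × 3.269/50.27 = 0.485 V.

V ≈ 0.485 V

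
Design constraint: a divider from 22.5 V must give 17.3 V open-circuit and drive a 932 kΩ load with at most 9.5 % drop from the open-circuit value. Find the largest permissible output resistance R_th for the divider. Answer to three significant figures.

R_th ≤ 97.8 kΩ

Loading drop = R_th/(R_th + R_L) ≤ 0.0950, so R_th ≤ R_L · ε/(1−ε) = 932 kΩ × 0.0950/0.9050 = 97.8 kΩ.
(Any R1, R2 with R2/(R1+R2) = 0.769 and R1‖R2 ≤ 97.8 kΩ will meet the spec.)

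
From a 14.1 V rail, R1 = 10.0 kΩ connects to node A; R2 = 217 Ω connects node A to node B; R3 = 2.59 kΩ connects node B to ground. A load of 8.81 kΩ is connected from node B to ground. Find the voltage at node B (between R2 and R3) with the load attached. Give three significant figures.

At node B, R3 is in parallel with the load: R3‖R_L = 2002 Ω.
Below node A the resistance is R2 + (R3‖R_L) = 2219 Ω, so V_A = 14.1 × 2219/12220 = 2.560 V.
Then V_B = V_A × (R3‖R_L)/(R2 + R3‖R_L) = 2.560 × 2002/2219 = 2.31 V.

V ≈ 2.31 V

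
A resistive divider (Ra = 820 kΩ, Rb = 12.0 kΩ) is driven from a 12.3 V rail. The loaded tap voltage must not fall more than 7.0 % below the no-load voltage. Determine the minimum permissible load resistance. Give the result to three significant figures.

R_L(min) ≈ 157 kΩ

Output resistance R_th = Ra‖Rb = (820 × 12.0)/832.0 = 11.83 kΩ.
The fractional drop is R_th/(R_th + R_L); requiring this ≤ 0.0700 gives R_L ≥ R_th(1/0.0700 − 1) = 11.83 × 13.29 = 157 kΩ.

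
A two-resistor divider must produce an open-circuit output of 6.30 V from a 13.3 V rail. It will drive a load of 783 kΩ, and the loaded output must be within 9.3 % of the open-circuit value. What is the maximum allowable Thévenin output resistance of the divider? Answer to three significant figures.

Loading drop = R_th/(R_th + R_L) ≤ 0.0930, so R_th ≤ R_L · ε/(1−ε) = 783 kΩ × 0.0930/0.9070 = 80.3 kΩ.
(Any R1, R2 with R2/(R1+R2) = 0.474 and R1‖R2 ≤ 80.3 kΩ will meet the spec.)

R_th ≤ 80.3 kΩ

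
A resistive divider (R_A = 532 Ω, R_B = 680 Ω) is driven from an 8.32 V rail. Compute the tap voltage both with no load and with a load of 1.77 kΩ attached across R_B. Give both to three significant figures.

Open-circuit: V = 8.32 × 680/(532 + 680) = 4.67 V.
With the load, R_B becomes R_B‖R_L = 491.3 Ω, so V = 8.32 × 491.3/1023 = 3.99 V.

Unloaded: 4.67 V; loaded: 3.99 V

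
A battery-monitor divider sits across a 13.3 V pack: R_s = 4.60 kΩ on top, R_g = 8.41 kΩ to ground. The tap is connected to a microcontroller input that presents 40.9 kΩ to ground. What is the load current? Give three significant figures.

I_L ≈ 0.196 mA

R_g‖R_L = 6.976 kΩ; V_out = 13.3 × 6.976/11.58 = 8.015 V.
I_L = V_out / R_L = 8.015 / 40.9 kΩ = 0.196 mA.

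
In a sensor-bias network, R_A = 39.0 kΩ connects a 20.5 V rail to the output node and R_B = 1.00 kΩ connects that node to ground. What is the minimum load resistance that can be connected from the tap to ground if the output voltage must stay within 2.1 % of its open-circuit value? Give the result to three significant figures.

R_L(min) ≈ 45.5 kΩ

Output resistance R_th = R_A‖R_B = (39000 × 1000)/40000 = 975.0 Ω.
The fractional drop is R_th/(R_th + R_L); requiring this ≤ 0.0210 gives R_L ≥ R_th(1/0.0210 − 1) = 975.0 × 46.62 = 45.5 kΩ.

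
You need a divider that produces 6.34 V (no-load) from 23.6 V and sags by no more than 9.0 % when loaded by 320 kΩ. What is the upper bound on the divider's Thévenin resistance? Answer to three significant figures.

R_th ≤ 31.6 kΩ

Loading drop = R_th/(R_th + R_L) ≤ 0.0900, so R_th ≤ R_L · ε/(1−ε) = 320 kΩ × 0.0900/0.9100 = 31.6 kΩ.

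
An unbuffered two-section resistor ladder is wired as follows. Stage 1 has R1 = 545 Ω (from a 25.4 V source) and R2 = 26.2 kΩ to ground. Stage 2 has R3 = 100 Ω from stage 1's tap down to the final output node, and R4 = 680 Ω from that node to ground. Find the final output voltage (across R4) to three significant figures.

Stage 2 presents R3+R4 = 780.0 Ω as a load on stage 1's tap.
Stage 1's lower leg becomes R2‖(R3+R4) = 757.4 Ω, so V_mid = 25.4 × 757.4/1302 = 14.77 V.
Stage 2 is itself unloaded: V_out = V_mid × R4/(R3+R4) = 14.77 × 680/780.0 = 12.9 V.

V_out ≈ 12.9 V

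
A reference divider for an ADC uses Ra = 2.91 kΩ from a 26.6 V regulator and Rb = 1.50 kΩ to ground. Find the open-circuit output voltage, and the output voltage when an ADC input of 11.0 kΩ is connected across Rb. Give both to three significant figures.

Unloaded: 9.05 V; loaded: 8.30 V

Open-circuit: V = 26.6 × 1.50/(2.91 + 1.50) = 9.05 V.
With the load, Rb becomes Rb‖R_L = 1.320 kΩ, so V = 26.6 × 1.320/4.230 = 8.30 V.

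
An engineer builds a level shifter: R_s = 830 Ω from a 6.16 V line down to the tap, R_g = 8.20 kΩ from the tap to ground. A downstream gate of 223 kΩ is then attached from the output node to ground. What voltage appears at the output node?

V_out ≈ 5.57 V

The load sits in parallel with R_g: R_g‖R_L = (8200 × 223000) / (8200 + 223000) = 7909 Ω.
V_out = 6.16 × 7909 / (830 + 7909) = 6.16 × 7909/8739 = 5.57 V.
(Unloaded it would have been 5.59 V.)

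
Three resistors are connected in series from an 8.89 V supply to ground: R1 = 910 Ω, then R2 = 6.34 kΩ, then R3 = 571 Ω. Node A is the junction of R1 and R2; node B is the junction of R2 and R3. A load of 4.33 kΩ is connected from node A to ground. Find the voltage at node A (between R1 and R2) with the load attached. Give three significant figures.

V ≈ 6.63 V

Below node A the series string R2+R3 = 6911 Ω sits in parallel with the 4330 Ω load: 2662 Ω.
V_A = 8.89 × 2662/(910 + 2662) = 6.63 V.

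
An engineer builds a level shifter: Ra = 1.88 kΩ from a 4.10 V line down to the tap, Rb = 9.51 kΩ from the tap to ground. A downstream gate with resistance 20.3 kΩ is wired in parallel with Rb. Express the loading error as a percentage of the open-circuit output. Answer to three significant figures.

The divider's output (Thévenin) resistance is Ra‖Rb = 1.570 kΩ.
Fractional drop under load = R_th/(R_th + R_L) = 1.570 / (1.570 + 20.3) = 0.07177.
So the output falls by 7.18 %.

7.18 %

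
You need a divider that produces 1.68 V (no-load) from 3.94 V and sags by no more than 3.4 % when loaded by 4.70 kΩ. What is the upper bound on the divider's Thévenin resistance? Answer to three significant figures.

Loading drop = R_th/(R_th + R_L) ≤ 0.0340, so R_th ≤ R_L · ε/(1−ε) = 4.70 kΩ × 0.0340/0.9660 = 165 Ω.
(Any R1, R2 with R2/(R1+R2) = 0.426 and R1‖R2 ≤ 165 Ω will meet the spec.)

R_th ≤ 165 Ω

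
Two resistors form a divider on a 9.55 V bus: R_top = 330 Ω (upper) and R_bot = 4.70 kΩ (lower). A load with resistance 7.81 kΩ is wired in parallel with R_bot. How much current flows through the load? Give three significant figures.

R_bot‖R_L = 2934 Ω; V_out = 9.55 × 2934/3264 = 8.585 V.
I_L = V_out / R_L = 8.585 / 7.81 kΩ = 1.10 mA.

I_L ≈ 1.10 mA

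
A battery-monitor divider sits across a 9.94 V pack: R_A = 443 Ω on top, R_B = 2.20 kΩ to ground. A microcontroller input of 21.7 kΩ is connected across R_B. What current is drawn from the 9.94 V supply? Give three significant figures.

R_B‖R_L = 1997 Ω, so the source sees R_A + R_B‖R_L = 2440 Ω.
I = 9.94 V / 2440 Ω = 4.07 mA.

I ≈ 4.07 mA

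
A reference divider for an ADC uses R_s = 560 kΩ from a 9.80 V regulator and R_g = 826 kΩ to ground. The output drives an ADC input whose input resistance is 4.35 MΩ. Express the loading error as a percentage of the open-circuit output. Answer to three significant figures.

7.13 %

The divider's output (Thévenin) resistance is R_s‖R_g = 333.7 kΩ.
Fractional drop under load = R_th/(R_th + R_L) = 333.7 / (333.7 + 4350) = 0.07125.
So the output falls by 7.13 %.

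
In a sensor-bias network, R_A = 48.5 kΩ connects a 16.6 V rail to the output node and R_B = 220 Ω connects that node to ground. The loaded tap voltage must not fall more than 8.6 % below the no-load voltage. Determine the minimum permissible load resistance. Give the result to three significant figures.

Output resistance R_th = R_A‖R_B = (48500 × 220)/48720 = 219.0 Ω.
The fractional drop is R_th/(R_th + R_L); requiring this ≤ 0.0860 gives R_L ≥ R_th(1/0.0860 − 1) = 219.0 × 10.63 = 2.33 kΩ.

R_L(min) ≈ 2.33 kΩ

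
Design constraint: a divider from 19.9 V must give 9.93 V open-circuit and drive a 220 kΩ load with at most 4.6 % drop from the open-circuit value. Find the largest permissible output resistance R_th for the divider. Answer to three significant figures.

Loading drop = R_th/(R_th + R_L) ≤ 0.0460, so R_th ≤ R_L · ε/(1−ε) = 220 kΩ × 0.0460/0.9540 = 10.6 kΩ.
(Any R1, R2 with R2/(R1+R2) = 0.499 and R1‖R2 ≤ 10.6 kΩ will meet the spec.)

R_th ≤ 10.6 kΩ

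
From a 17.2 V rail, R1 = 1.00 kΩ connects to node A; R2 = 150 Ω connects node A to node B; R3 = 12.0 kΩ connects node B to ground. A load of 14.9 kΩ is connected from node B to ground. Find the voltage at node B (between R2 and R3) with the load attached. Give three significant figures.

At node B, R3 is in parallel with the load: R3‖R_L = 6647 Ω.
Below node A the resistance is R2 + (R3‖R_L) = 6797 Ω, so V_A = 17.2 × 6797/7797 = 14.99 V.
Then V_B = V_A × (R3‖R_L)/(R2 + R3‖R_L) = 14.99 × 6647/6797 = 14.7 V.

V ≈ 14.7 V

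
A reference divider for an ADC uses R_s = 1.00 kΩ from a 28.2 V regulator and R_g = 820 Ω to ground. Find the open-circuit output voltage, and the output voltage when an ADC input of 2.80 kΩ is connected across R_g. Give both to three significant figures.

Unloaded: 12.7 V; loaded: 10.9 V

Open-circuit: V = 28.2 × 820/(1000 + 820) = 12.7 V.
With the load, R_g becomes R_g‖R_L = 634.3 Ω, so V = 28.2 × 634.3/1634 = 10.9 V.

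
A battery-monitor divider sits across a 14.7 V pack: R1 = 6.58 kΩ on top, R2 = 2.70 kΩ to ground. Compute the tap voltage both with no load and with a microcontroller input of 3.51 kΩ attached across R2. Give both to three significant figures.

Unloaded: 4.28 V; loaded: 2.77 V

Open-circuit: V = 14.7 × 2.70/(6.58 + 2.70) = 4.28 V.
With the load, R2 becomes R2‖R_L = 1.526 kΩ, so V = 14.7 × 1.526/8.106 = 2.77 V.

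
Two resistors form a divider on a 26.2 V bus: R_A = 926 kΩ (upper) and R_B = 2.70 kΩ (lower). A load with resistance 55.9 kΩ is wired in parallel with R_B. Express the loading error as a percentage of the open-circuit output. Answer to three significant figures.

4.59 %

The divider's output (Thévenin) resistance is R_A‖R_B = 2.692 kΩ.
Fractional drop under load = R_th/(R_th + R_L) = 2.692 / (2.692 + 55.9) = 0.04595.
So the output falls by 4.59 %.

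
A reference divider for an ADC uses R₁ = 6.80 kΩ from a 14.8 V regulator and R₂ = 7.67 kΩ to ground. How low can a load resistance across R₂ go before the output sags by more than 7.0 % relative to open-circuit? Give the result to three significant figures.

Output resistance R_th = R₁‖R₂ = (6.80 × 7.67)/14.47 = 3.604 kΩ.
The fractional drop is R_th/(R_th + R_L); requiring this ≤ 0.0700 gives R_L ≥ R_th(1/0.0700 − 1) = 3.604 × 13.29 = 47.9 kΩ.

R_L(min) ≈ 47.9 kΩ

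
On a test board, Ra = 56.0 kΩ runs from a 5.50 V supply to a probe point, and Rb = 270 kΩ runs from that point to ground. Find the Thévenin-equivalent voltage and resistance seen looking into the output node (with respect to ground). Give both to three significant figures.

V_th is the open-circuit tap voltage: 5.50 × 270/(56.0 + 270) = 4.56 V.
With the supply zeroed, Ra and Rb appear in parallel from the tap: R_th = Ra‖Rb = (56.0 × 270)/326.0 = 46.4 kΩ.

V_th = 4.56 V, R_th = 46.4 kΩ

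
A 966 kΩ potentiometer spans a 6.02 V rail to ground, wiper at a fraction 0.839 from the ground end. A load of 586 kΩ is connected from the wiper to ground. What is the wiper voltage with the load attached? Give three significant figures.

V ≈ 4.13 V

The wiper splits the pot into (1−α)R = 155.5 kΩ above and αR = 810.5 kΩ below.
Lower section ‖ load = 340.1 kΩ.
V_wiper = 6.02 × 340.1/(155.5 + 340.1) = 4.13 V.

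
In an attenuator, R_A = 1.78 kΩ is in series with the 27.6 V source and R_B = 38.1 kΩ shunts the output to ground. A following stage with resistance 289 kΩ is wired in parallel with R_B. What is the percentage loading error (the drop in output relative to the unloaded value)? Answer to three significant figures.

The divider's output (Thévenin) resistance is R_A‖R_B = 1.701 kΩ.
Fractional drop under load = R_th/(R_th + R_L) = 1.701 / (1.701 + 289) = 0.005850.
So the output falls by 0.585 %.

0.585 %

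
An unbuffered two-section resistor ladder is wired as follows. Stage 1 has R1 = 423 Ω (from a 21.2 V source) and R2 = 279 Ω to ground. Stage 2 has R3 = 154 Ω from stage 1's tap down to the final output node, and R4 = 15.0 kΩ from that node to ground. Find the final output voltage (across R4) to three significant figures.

Stage 2 presents R3+R4 = 15150 Ω as a load on stage 1's tap.
Stage 1's lower leg becomes R2‖(R3+R4) = 274.0 Ω, so V_mid = 21.2 × 274.0/697.0 = 8.333 V.
Stage 2 is itself unloaded: V_out = V_mid × R4/(R3+R4) = 8.333 × 15000/15150 = 8.25 V.

V_out ≈ 8.25 V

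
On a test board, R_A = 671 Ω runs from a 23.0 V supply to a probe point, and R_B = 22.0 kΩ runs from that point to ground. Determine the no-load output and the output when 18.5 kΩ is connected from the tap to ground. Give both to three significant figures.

Unloaded: 22.3 V; loaded: 21.6 V

Open-circuit: V = 23.0 × 22000/(671 + 22000) = 22.3 V.
With the load, R_B becomes R_B‖R_L = 10050 Ω, so V = 23.0 × 10050/10720 = 21.6 V.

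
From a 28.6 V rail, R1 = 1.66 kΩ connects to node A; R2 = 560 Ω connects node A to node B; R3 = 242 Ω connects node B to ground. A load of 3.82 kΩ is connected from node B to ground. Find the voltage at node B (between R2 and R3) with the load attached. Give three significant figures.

V ≈ 2.66 V

At node B, R3 is in parallel with the load: R3‖R_L = 227.6 Ω.
Below node A the resistance is R2 + (R3‖R_L) = 787.6 Ω, so V_A = 28.6 × 787.6/2448 = 9.203 V.
Then V_B = V_A × (R3‖R_L)/(R2 + R3‖R_L) = 9.203 × 227.6/787.6 = 2.66 V.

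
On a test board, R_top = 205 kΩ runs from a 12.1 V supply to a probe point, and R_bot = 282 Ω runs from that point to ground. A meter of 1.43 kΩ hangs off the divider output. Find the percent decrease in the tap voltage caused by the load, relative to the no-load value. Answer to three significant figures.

16.5 %

The divider's output (Thévenin) resistance is R_top‖R_bot = 281.6 Ω.
Fractional drop under load = R_th/(R_th + R_L) = 281.6 / (281.6 + 1430) = 0.1645.
So the output falls by 16.5 %.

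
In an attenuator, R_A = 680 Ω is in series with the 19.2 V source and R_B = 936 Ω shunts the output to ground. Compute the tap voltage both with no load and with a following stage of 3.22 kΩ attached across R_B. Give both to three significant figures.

Unloaded: 11.1 V; loaded: 9.91 V

Open-circuit: V = 19.2 × 936/(680 + 936) = 11.1 V.
With the load, R_B becomes R_B‖R_L = 725.2 Ω, so V = 19.2 × 725.2/1405 = 9.91 V.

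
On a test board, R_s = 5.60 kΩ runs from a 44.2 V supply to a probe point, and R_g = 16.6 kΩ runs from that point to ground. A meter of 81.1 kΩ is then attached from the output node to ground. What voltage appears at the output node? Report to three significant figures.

V_out ≈ 31.4 V

The load sits in parallel with R_g: R_g‖R_L = (16.6 × 81.1) / (16.6 + 81.1) = 13.78 kΩ.
V_out = 44.2 × 13.78 / (5.60 + 13.78) = 44.2 × 13.78/19.38 = 31.4 V.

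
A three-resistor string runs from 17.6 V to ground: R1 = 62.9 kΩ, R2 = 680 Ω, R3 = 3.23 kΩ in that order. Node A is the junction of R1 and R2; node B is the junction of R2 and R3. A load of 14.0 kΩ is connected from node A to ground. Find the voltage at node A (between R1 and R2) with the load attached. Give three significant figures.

Below node A the series string R2+R3 = 3910 Ω sits in parallel with the 14000 Ω load: 3056 Ω.
V_A = 17.6 × 3056/(62900 + 3056) = 0.816 V.

V ≈ 0.816 V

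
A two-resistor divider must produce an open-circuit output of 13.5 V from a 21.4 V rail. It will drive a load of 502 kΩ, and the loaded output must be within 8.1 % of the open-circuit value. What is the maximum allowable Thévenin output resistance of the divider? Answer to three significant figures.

Loading drop = R_th/(R_th + R_L) ≤ 0.0810, so R_th ≤ R_L · ε/(1−ε) = 502 kΩ × 0.0810/0.9190 = 44.2 kΩ.

R_th ≤ 44.2 kΩ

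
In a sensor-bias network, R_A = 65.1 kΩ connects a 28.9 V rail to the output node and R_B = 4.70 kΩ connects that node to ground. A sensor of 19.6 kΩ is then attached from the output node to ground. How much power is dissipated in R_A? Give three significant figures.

P ≈ 11.5 mW

Total resistance from the source is R_A + (R_B‖R_L) = 68.89 kΩ, so I = 28.9/68.89 kΩ = 0.4195 mA.
P = I²·R_A = (0.4195 mA)² × 65.1 kΩ = 11.5 mW.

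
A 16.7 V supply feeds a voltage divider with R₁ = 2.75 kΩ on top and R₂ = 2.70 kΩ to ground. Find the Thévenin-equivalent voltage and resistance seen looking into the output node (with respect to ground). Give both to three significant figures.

V_th is the open-circuit tap voltage: 16.7 × 2.70/(2.75 + 2.70) = 8.27 V.
With the supply zeroed, R₁ and R₂ appear in parallel from the tap: R_th = R₁‖R₂ = (2.75 × 2.70)/5.450 = 1.36 kΩ.

V_th = 8.27 V, R_th = 1.36 kΩ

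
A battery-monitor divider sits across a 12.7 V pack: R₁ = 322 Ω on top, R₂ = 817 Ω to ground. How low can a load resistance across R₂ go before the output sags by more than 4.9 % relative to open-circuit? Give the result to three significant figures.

Output resistance R_th = R₁‖R₂ = (322 × 817)/1139 = 231.0 Ω.
The fractional drop is R_th/(R_th + R_L); requiring this ≤ 0.0490 gives R_L ≥ R_th(1/0.0490 − 1) = 231.0 × 19.41 = 4.48 kΩ.

R_L(min) ≈ 4.48 kΩ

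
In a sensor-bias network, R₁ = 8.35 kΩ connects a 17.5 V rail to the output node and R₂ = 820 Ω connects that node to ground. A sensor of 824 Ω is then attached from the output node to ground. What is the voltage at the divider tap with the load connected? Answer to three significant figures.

V_out ≈ 0.821 V

The load sits in parallel with R₂: R₂‖R_L = (820 × 824) / (820 + 824) = 411.0 Ω.
V_out = 17.5 × 411.0 / (8350 + 411.0) = 17.5 × 411.0/8761 = 0.821 V.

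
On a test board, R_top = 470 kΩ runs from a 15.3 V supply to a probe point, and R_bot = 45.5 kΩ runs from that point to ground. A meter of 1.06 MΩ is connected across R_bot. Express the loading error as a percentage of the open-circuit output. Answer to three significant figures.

3.77 %

The divider's output (Thévenin) resistance is R_top‖R_bot = 41.48 kΩ.
Fractional drop under load = R_th/(R_th + R_L) = 41.48 / (41.48 + 1060) = 0.03766.
So the output falls by 3.77 %.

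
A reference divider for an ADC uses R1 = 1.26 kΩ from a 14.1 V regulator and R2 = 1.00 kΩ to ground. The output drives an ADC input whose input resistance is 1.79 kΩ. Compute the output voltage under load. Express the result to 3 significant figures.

V_out ≈ 4.76 V

The load sits in parallel with R2: R2‖R_L = (1.00 × 1.79) / (1.00 + 1.79) = 0.6416 kΩ.
V_out = 14.1 × 0.6416 / (1.26 + 0.6416) = 14.1 × 0.6416/1.902 = 4.76 V.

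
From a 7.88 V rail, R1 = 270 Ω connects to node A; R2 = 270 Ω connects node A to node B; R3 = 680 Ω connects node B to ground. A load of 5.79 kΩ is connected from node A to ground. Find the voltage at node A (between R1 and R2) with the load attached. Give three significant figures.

Below node A the series string R2+R3 = 950.0 Ω sits in parallel with the 5790 Ω load: 816.1 Ω.
V_A = 7.88 × 816.1/(270 + 816.1) = 5.92 V.

V ≈ 5.92 V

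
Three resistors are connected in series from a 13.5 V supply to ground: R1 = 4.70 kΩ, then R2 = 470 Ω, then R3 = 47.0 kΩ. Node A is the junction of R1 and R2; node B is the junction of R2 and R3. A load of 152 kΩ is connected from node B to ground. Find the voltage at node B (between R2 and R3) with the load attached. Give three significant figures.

V ≈ 11.8 V

At node B, R3 is in parallel with the load: R3‖R_L = 35900 Ω.
Below node A the resistance is R2 + (R3‖R_L) = 36370 Ω, so V_A = 13.5 × 36370/41070 = 11.96 V.
Then V_B = V_A × (R3‖R_L)/(R2 + R3‖R_L) = 11.96 × 35900/36370 = 11.8 V.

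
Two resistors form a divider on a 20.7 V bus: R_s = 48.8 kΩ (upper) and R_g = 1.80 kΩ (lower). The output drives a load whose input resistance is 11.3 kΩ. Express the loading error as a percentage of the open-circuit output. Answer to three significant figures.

13.3 %

Unloaded V = 20.7 × 1.80/50.60 = 0.73636 V.
Loaded: R_g‖R_L = 1.553 kΩ, giving V = 20.7 × 1.553/50.35 = 0.63830 V.
Drop = (0.73636 − 0.63830) / 0.73636 = 13.3 %.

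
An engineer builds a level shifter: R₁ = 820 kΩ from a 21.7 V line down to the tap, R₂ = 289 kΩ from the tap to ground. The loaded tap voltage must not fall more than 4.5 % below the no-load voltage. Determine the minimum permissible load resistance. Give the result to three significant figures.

R_L(min) ≈ 4.53 MΩ

Output resistance R_th = R₁‖R₂ = (820 × 289)/1109 = 213.7 kΩ.
The fractional drop is R_th/(R_th + R_L); requiring this ≤ 0.0450 gives R_L ≥ R_th(1/0.0450 − 1) = 213.7 × 21.22 = 4.53 MΩ.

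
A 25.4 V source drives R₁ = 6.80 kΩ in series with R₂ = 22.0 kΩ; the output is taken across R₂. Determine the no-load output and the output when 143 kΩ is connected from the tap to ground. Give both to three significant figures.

Open-circuit: V = 25.4 × 22.0/(6.80 + 22.0) = 19.4 V.
With the load, R₂ becomes R₂‖R_L = 19.07 kΩ, so V = 25.4 × 19.07/25.87 = 18.7 V.

Unloaded: 19.4 V; loaded: 18.7 V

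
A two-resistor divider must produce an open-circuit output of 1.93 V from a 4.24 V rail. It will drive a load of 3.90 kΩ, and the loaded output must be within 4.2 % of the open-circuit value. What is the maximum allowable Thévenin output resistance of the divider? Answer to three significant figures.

R_th ≤ 171 Ω

Loading drop = R_th/(R_th + R_L) ≤ 0.0420, so R_th ≤ R_L · ε/(1−ε) = 3.90 kΩ × 0.0420/0.9580 = 171 Ω.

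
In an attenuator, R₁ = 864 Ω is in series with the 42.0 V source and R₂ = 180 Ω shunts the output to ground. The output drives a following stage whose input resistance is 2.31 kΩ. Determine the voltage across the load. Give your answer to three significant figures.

V_out ≈ 6.80 V

The load sits in parallel with R₂: R₂‖R_L = (180 × 2310) / (180 + 2310) = 167.0 Ω.
V_out = 42.0 × 167.0 / (864 + 167.0) = 42.0 × 167.0/1031 = 6.80 V.
(Unloaded it would have been 7.24 V.)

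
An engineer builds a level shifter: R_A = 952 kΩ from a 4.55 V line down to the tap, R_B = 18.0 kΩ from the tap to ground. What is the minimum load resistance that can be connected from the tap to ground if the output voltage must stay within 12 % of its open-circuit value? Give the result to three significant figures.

Output resistance R_th = R_A‖R_B = (952 × 18.0)/970.0 = 17.67 kΩ.
The fractional drop is R_th/(R_th + R_L); requiring this ≤ 0.120 gives R_L ≥ R_th(1/0.120 − 1) = 17.67 × 7.333 = 130 kΩ.

R_L(min) ≈ 130 kΩ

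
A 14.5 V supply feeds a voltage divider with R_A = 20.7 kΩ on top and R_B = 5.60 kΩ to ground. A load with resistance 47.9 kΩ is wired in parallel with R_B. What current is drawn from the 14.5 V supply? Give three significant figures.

I ≈ 0.564 mA

R_B‖R_L = 5.014 kΩ, so the source sees R_A + R_B‖R_L = 25.71 kΩ.
I = 14.5 V / 25.71 kΩ = 0.564 mA.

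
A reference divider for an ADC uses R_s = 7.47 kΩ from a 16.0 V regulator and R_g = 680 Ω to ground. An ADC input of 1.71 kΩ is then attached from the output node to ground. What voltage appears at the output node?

V_out ≈ 0.978 V

The load sits in parallel with R_g: R_g‖R_L = (680 × 1710) / (680 + 1710) = 486.5 Ω.
V_out = 16.0 × 486.5 / (7470 + 486.5) = 16.0 × 486.5/7957 = 0.978 V.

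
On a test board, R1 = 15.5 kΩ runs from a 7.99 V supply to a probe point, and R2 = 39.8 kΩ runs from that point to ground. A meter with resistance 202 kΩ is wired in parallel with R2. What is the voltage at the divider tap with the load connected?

The load sits in parallel with R2: R2‖R_L = (39.8 × 202) / (39.8 + 202) = 33.25 kΩ.
V_out = 7.99 × 33.25 / (15.5 + 33.25) = 7.99 × 33.25/48.75 = 5.45 V.
(Unloaded it would have been 5.75 V.)

V_out ≈ 5.45 V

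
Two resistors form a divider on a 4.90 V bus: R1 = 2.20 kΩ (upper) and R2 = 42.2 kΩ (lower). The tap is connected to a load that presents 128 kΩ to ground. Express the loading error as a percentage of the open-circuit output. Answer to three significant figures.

1.61 %

The divider's output (Thévenin) resistance is R1‖R2 = 2.091 kΩ.
Fractional drop under load = R_th/(R_th + R_L) = 2.091 / (2.091 + 128) = 0.01607.
So the output falls by 1.61 %.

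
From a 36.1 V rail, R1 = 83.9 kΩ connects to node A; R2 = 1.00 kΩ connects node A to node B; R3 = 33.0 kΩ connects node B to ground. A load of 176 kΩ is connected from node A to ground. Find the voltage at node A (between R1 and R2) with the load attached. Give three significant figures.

Below node A the series string R2+R3 = 34.00 kΩ sits in parallel with the 176 kΩ load: 28.50 kΩ.
V_A = 36.1 × 28.50/(83.9 + 28.50) = 9.15 V.

V ≈ 9.15 V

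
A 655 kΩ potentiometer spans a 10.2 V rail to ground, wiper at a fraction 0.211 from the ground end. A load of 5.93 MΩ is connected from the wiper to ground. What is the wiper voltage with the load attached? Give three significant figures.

V ≈ 2.11 V

The wiper splits the pot into (1−α)R = 516.8 kΩ above and αR = 138.2 kΩ below.
Lower section ‖ load = 135.1 kΩ.
V_wiper = 10.2 × 135.1/(516.8 + 135.1) = 2.11 V.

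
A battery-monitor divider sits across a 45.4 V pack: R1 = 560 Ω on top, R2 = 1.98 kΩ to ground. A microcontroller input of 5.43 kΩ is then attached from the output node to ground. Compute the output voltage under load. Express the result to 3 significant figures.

V_out ≈ 32.8 V

The load sits in parallel with R2: R2‖R_L = (1980 × 5430) / (1980 + 5430) = 1451 Ω.
V_out = 45.4 × 1451 / (560 + 1451) = 45.4 × 1451/2011 = 32.8 V.
(Unloaded it would have been 35.4 V.)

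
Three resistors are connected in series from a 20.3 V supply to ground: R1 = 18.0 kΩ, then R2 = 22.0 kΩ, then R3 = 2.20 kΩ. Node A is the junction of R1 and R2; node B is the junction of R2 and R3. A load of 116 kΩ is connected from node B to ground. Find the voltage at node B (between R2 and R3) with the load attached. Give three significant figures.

V ≈ 1.04 V

At node B, R3 is in parallel with the load: R3‖R_L = 2.159 kΩ.
Below node A the resistance is R2 + (R3‖R_L) = 24.16 kΩ, so V_A = 20.3 × 24.16/42.16 = 11.63 V.
Then V_B = V_A × (R3‖R_L)/(R2 + R3‖R_L) = 11.63 × 2.159/24.16 = 1.04 V.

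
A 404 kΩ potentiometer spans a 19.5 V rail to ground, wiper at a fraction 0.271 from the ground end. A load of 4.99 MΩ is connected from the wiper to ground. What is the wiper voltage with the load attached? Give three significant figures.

The wiper splits the pot into (1−α)R = 294.5 kΩ above and αR = 109.5 kΩ below.
Lower section ‖ load = 107.1 kΩ.
V_wiper = 19.5 × 107.1/(294.5 + 107.1) = 5.20 V.

V ≈ 5.20 V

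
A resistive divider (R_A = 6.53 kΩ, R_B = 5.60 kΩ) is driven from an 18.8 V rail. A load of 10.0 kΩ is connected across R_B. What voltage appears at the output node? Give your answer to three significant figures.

The load sits in parallel with R_B: R_B‖R_L = (5.60 × 10.0) / (5.60 + 10.0) = 3.590 kΩ.
V_out = 18.8 × 3.590 / (6.53 + 3.590) = 18.8 × 3.590/10.12 = 6.67 V.
(Unloaded it would have been 8.68 V.)

V_out ≈ 6.67 V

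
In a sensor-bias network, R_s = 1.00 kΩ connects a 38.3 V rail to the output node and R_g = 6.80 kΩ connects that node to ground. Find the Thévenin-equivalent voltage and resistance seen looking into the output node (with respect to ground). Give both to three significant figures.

V_th = 33.4 V, R_th = 872 Ω

V_th is the open-circuit tap voltage: 38.3 × 6.80/(1.00 + 6.80) = 33.4 V.
With the supply zeroed, R_s and R_g appear in parallel from the tap: R_th = R_s‖R_g = (1.00 × 6.80)/7.800 = 872 Ω.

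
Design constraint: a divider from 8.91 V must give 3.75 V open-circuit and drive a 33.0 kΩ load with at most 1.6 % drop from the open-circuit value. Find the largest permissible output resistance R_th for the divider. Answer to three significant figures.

Loading drop = R_th/(R_th + R_L) ≤ 0.0160, so R_th ≤ R_L · ε/(1−ε) = 33.0 kΩ × 0.0160/0.9840 = 537 Ω.

R_th ≤ 537 Ω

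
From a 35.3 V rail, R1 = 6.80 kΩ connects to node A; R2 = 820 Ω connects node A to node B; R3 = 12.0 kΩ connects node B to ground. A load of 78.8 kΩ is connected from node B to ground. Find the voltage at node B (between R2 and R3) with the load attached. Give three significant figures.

At node B, R3 is in parallel with the load: R3‖R_L = 10410 Ω.
Below node A the resistance is R2 + (R3‖R_L) = 11230 Ω, so V_A = 35.3 × 11230/18030 = 21.99 V.
Then V_B = V_A × (R3‖R_L)/(R2 + R3‖R_L) = 21.99 × 10410/11230 = 20.4 V.

V ≈ 20.4 V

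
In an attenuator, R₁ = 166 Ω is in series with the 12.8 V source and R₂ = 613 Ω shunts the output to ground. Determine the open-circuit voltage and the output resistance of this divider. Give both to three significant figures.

V_th is the open-circuit tap voltage: 12.8 × 613/(166 + 613) = 10.1 V.
With the supply zeroed, R₁ and R₂ appear in parallel from the tap: R_th = R₁‖R₂ = (166 × 613)/779.0 = 131 Ω.

V_th = 10.1 V, R_th = 131 Ω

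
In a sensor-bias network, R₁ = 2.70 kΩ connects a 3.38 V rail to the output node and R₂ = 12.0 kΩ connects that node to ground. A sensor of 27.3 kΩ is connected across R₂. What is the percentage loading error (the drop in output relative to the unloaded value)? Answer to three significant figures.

7.47 %

The divider's output (Thévenin) resistance is R₁‖R₂ = 2.204 kΩ.
Fractional drop under load = R_th/(R_th + R_L) = 2.204 / (2.204 + 27.3) = 0.07470.
So the output falls by 7.47 %.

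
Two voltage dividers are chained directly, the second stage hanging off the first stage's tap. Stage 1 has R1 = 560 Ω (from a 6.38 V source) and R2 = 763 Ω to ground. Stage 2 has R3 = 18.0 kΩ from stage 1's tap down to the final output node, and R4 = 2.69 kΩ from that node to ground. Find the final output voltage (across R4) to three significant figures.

Stage 2 presents R3+R4 = 20690 Ω as a load on stage 1's tap.
Stage 1's lower leg becomes R2‖(R3+R4) = 735.9 Ω, so V_mid = 6.38 × 735.9/1296 = 3.623 V.
Stage 2 is itself unloaded: V_out = V_mid × R4/(R3+R4) = 3.623 × 2690/20690 = 0.471 V.

V_out ≈ 0.471 V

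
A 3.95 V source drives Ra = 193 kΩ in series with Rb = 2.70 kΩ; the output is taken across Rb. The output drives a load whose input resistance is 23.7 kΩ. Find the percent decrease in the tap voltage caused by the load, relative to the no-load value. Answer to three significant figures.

Unloaded V = 3.95 × 2.70/195.7 = 0.054497 V.
Loaded: Rb‖R_L = 2.424 kΩ, giving V = 3.95 × 2.424/195.4 = 0.048992 V.
Drop = (0.054497 − 0.048992) / 0.054497 = 10.1 %.

10.1 %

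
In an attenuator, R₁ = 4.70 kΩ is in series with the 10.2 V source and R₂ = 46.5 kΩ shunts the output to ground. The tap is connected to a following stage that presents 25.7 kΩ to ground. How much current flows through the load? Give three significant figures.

R₂‖R_L = 16.55 kΩ; V_out = 10.2 × 16.55/21.25 = 7.944 V.
I_L = V_out / R_L = 7.944 / 25.7 kΩ = 0.309 mA.

I_L ≈ 0.309 mA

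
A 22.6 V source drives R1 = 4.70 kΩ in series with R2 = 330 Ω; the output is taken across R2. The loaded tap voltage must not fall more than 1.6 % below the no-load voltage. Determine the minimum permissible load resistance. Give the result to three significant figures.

Output resistance R_th = R1‖R2 = (4700 × 330)/5030 = 308.3 Ω.
The fractional drop is R_th/(R_th + R_L); requiring this ≤ 0.0160 gives R_L ≥ R_th(1/0.0160 − 1) = 308.3 × 61.50 = 19.0 kΩ.

R_L(min) ≈ 19.0 kΩ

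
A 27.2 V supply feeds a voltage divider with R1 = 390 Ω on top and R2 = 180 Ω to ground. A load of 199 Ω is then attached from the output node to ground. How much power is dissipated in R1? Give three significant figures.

P ≈ 1230 mW

Total resistance from the source is R1 + (R2‖R_L) = 484.5 Ω, so I = 27.2/484.5 Ω = 56.14 mA.
P = I²·R1 = (56.14 mA)² × 390 Ω = 1230 mW.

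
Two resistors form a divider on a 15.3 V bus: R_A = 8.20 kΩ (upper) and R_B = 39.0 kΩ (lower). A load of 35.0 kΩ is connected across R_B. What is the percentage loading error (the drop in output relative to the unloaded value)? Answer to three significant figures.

The divider's output (Thévenin) resistance is R_A‖R_B = 6.775 kΩ.
Fractional drop under load = R_th/(R_th + R_L) = 6.775 / (6.775 + 35.0) = 0.1622.
So the output falls by 16.2 %.

16.2 %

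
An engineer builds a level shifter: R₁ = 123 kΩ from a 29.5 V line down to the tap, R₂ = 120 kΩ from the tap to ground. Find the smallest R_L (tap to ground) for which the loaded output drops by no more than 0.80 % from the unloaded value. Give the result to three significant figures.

R_L(min) ≈ 7.53 MΩ

Output resistance R_th = R₁‖R₂ = (123 × 120)/243.0 = 60.74 kΩ.
The fractional drop is R_th/(R_th + R_L); requiring this ≤ 0.00800 gives R_L ≥ R_th(1/0.00800 − 1) = 60.74 × 124.0 = 7.53 MΩ.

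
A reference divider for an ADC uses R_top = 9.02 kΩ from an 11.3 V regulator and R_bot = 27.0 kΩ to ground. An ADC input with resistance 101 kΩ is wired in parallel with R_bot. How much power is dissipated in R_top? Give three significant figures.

Total resistance from the source is R_top + (R_bot‖R_L) = 30.32 kΩ, so I = 11.3/30.32 kΩ = 0.3726 mA.
P = I²·R_top = (0.3726 mA)² × 9.02 kΩ = 1.25 mW.

P ≈ 1.25 mW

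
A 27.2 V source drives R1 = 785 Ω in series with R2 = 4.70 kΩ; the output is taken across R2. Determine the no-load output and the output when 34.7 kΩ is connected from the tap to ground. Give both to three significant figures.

Unloaded: 23.3 V; loaded: 22.9 V

Open-circuit: V = 27.2 × 4700/(785 + 4700) = 23.3 V.
With the load, R2 becomes R2‖R_L = 4139 Ω, so V = 27.2 × 4139/4924 = 22.9 V.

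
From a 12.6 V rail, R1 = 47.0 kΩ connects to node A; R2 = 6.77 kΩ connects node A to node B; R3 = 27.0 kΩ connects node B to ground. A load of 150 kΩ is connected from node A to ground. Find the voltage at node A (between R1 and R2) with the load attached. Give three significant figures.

Below node A the series string R2+R3 = 33.77 kΩ sits in parallel with the 150 kΩ load: 27.56 kΩ.
V_A = 12.6 × 27.56/(47.0 + 27.56) = 4.66 V.

V ≈ 4.66 V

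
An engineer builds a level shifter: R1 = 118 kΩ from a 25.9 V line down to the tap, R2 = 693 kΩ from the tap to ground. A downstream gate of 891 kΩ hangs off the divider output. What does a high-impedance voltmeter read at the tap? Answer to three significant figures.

The load sits in parallel with R2: R2‖R_L = (693 × 891) / (693 + 891) = 389.8 kΩ.
V_out = 25.9 × 389.8 / (118 + 389.8) = 25.9 × 389.8/507.8 = 19.9 V.

V_out ≈ 19.9 V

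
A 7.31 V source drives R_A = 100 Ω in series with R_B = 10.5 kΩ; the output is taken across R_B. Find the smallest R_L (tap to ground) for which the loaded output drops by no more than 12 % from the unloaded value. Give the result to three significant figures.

Output resistance R_th = R_A‖R_B = (100 × 10500)/10600 = 99.06 Ω.
The fractional drop is R_th/(R_th + R_L); requiring this ≤ 0.120 gives R_L ≥ R_th(1/0.120 − 1) = 99.06 × 7.333 = 726 Ω.

R_L(min) ≈ 726 Ω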